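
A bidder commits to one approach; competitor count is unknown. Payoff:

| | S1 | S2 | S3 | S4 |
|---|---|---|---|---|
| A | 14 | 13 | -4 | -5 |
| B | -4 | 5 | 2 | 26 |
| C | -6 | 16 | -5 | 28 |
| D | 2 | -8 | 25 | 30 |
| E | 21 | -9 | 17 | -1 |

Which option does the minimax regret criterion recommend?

Column bests: S1=21, S2=16, S3=25, S4=30.
A regrets: 7, 3, 29, 35 → max 35
B regrets: 25, 11, 23, 4 → max 25
C regrets: 27, 0, 30, 2 → max 30
D regrets: 19, 24, 0, 0 → max 24
E regrets: 0, 25, 8, 31 → max 31
Smallest max regret = 24 → D.

D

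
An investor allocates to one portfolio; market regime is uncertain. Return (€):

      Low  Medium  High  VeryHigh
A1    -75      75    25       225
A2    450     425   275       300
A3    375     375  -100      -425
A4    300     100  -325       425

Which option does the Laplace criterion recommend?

Row averages: A1=62.5, A2=362.5, A3=56.25, A4=125
Highest average = 362.5 → A2.

A2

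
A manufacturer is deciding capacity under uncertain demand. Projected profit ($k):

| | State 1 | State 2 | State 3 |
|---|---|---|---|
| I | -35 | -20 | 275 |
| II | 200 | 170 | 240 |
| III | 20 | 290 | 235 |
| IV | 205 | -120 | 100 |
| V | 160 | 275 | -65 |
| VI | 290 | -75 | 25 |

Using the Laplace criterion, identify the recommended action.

II

Row averages: I=220/3, II=610/3, III=545/3, IV=185/3, V=370/3, VI=80
Highest average = 610/3 → II.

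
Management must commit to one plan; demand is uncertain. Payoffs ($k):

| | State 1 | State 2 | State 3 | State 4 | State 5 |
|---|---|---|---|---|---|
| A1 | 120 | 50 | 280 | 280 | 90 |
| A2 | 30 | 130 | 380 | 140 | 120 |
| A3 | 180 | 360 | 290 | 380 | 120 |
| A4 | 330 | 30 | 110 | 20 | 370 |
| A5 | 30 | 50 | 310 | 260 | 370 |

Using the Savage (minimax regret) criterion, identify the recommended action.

A3

Column bests: State 1=330, State 2=360, State 3=380, State 4=380, State 5=370.
A1 regrets: 210, 310, 100, 100, 280 → max 310
A2 regrets: 300, 230, 0, 240, 250 → max 300
A3 regrets: 150, 0, 90, 0, 250 → max 250
A4 regrets: 0, 330, 270, 360, 0 → max 360
A5 regrets: 300, 310, 70, 120, 0 → max 310
Smallest max regret = 250 → A3.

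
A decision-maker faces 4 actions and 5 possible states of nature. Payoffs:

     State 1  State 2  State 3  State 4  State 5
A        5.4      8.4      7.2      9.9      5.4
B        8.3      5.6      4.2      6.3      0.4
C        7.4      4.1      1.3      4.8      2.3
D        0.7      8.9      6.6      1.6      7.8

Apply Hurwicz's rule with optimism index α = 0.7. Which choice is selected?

A

A: 0.7·9.9 + 0.3·5.4 = 8.55
B: 0.7·8.3 + 0.3·0.4 = 5.93
C: 0.7·7.4 + 0.3·1.3 = 5.57
D: 0.7·8.9 + 0.3·0.7 = 6.44
Highest Hurwicz score = 8.55 → A.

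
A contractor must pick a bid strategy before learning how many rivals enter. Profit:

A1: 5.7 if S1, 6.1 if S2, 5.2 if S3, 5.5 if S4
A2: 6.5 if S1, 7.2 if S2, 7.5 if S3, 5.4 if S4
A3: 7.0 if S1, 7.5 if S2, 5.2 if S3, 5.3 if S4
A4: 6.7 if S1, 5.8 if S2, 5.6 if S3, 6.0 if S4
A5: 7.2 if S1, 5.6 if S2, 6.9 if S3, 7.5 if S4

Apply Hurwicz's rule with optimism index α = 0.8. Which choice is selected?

A1: 0.8·6.1 + 0.2·5.2 = 5.92
A2: 0.8·7.5 + 0.2·5.4 = 7.08
A3: 0.8·7.5 + 0.2·5.2 = 7.04
A4: 0.8·6.7 + 0.2·5.6 = 6.48
A5: 0.8·7.5 + 0.2·5.6 = 7.12
Highest Hurwicz score = 7.12 → A5.

A5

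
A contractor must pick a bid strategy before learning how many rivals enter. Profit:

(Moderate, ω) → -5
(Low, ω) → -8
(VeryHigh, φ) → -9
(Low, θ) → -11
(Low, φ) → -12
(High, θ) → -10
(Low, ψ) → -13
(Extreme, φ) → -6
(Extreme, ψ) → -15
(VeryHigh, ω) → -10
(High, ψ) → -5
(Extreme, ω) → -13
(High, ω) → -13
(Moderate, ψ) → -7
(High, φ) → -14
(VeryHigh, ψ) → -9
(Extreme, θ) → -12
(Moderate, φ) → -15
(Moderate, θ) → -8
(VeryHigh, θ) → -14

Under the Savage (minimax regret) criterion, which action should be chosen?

VeryHigh

Column bests: θ=-8, φ=-6, ψ=-5, ω=-5.
Low regrets: 3, 6, 8, 3 → max 8
Moderate regrets: 0, 9, 2, 0 → max 9
High regrets: 2, 8, 0, 8 → max 8
VeryHigh regrets: 6, 3, 4, 5 → max 6
Extreme regrets: 4, 0, 10, 8 → max 10
Smallest max regret = 6 → VeryHigh.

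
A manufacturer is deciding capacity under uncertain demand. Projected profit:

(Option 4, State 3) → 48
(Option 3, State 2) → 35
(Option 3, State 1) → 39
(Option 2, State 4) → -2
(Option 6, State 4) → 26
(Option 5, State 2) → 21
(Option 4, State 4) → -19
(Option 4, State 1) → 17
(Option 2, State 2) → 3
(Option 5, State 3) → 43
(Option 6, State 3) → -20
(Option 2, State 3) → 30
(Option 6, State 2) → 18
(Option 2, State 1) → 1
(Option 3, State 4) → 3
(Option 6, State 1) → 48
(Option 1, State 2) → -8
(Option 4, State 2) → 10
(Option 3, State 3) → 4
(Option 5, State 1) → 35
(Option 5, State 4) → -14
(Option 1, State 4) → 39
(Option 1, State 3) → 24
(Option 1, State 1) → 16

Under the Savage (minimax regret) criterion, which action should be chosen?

Option 1

Column bests: State 1=48, State 2=35, State 3=48, State 4=39.
Option 1 regrets: 32, 43, 24, 0 → max 43
Option 2 regrets: 47, 32, 18, 41 → max 47
Option 3 regrets: 9, 0, 44, 36 → max 44
Option 4 regrets: 31, 25, 0, 58 → max 58
Option 5 regrets: 13, 14, 5, 53 → max 53
Option 6 regrets: 0, 17, 68, 13 → max 68
Smallest max regret = 43 → Option 1.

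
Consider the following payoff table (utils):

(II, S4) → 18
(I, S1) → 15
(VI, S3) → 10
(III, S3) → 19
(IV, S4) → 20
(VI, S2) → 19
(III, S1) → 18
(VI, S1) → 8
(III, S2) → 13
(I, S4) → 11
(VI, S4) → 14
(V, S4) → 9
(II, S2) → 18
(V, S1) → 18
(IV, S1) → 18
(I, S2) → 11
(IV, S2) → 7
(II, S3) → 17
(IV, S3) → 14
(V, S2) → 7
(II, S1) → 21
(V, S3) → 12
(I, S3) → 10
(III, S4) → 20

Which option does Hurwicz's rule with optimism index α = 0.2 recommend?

I: 0.2·15 + 0.8·10 = 11
II: 0.2·21 + 0.8·17 = 17.8
III: 0.2·20 + 0.8·13 = 14.4
IV: 0.2·20 + 0.8·7 = 9.6
V: 0.2·18 + 0.8·7 = 9.2
VI: 0.2·19 + 0.8·8 = 10.2
Highest Hurwicz score = 17.8 → II.

II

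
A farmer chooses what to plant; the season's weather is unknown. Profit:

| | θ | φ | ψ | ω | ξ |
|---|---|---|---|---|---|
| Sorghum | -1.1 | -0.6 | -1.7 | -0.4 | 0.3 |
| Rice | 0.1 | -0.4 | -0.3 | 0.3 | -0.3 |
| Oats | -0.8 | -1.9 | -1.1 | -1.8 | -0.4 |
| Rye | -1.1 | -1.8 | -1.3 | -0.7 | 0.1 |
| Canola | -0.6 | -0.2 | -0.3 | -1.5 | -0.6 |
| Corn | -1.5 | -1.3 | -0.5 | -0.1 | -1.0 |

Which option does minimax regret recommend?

Column bests: θ=0.1, φ=-0.2, ψ=-0.3, ω=0.3, ξ=0.3.
Sorghum regrets: 1.2, 0.4, 1.4, 0.7, 0.0 → max 1.4
Rice regrets: 0.0, 0.2, 0.0, 0.0, 0.6 → max 0.6
Oats regrets: 0.9, 1.7, 0.8, 2.1, 0.7 → max 2.1
Rye regrets: 1.2, 1.6, 1.0, 1.0, 0.2 → max 1.6
Canola regrets: 0.7, 0.0, 0.0, 1.8, 0.9 → max 1.8
Corn regrets: 1.6, 1.1, 0.2, 0.4, 1.3 → max 1.6
Smallest max regret = 0.6 → Rice.

Rice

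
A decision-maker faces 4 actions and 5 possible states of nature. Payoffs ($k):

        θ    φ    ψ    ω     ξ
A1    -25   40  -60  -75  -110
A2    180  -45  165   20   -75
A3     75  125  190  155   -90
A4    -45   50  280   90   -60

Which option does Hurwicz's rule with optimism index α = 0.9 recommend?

A1: 0.9·40 + 0.1·(-110) = 25
A2: 0.9·180 + 0.1·(-75) = 154.5
A3: 0.9·190 + 0.1·(-90) = 162
A4: 0.9·280 + 0.1·(-60) = 246
Highest Hurwicz score = 246 → A4.

A4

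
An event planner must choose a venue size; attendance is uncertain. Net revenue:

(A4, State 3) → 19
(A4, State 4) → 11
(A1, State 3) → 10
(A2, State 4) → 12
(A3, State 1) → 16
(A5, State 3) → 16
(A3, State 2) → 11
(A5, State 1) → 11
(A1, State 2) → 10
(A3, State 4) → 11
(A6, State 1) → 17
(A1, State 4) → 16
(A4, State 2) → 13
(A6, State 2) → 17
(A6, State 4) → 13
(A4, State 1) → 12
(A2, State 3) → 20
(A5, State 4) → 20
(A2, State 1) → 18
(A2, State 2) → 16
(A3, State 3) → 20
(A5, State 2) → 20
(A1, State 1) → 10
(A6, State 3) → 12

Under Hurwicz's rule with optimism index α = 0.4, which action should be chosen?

A1: 0.4·16 + 0.6·10 = 12.4
A2: 0.4·20 + 0.6·12 = 15.2
A3: 0.4·20 + 0.6·11 = 14.6
A4: 0.4·19 + 0.6·11 = 14.2
A5: 0.4·20 + 0.6·11 = 14.6
A6: 0.4·17 + 0.6·12 = 14
Highest Hurwicz score = 15.2 → A2.

A2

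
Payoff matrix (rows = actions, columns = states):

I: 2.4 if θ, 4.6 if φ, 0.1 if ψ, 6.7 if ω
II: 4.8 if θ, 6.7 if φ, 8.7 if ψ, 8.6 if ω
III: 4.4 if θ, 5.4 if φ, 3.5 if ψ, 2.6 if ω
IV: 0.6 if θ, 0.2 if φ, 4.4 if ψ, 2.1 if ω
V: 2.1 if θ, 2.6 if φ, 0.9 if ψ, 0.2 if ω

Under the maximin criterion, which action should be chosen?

II

Row minima: I=0.1, II=4.8, III=2.6, IV=0.2, V=0.2
Best worst-case = 4.8 → II.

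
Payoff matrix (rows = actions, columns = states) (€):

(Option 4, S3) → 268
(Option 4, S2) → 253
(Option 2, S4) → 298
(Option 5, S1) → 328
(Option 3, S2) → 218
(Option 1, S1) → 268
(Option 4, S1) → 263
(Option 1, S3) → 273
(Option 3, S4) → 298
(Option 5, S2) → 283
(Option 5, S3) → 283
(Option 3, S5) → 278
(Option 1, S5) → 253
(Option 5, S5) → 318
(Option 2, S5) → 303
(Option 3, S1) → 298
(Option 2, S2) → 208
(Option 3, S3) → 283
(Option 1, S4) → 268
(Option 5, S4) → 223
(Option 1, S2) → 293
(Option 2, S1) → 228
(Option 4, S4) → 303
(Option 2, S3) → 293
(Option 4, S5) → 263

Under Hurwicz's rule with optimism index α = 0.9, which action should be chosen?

Option 5

Option 1: 0.9·293 + 0.1·253 = 289
Option 2: 0.9·303 + 0.1·208 = 293.5
Option 3: 0.9·298 + 0.1·218 = 290
Option 4: 0.9·303 + 0.1·253 = 298
Option 5: 0.9·328 + 0.1·223 = 317.5
Highest Hurwicz score = 317.5 → Option 5.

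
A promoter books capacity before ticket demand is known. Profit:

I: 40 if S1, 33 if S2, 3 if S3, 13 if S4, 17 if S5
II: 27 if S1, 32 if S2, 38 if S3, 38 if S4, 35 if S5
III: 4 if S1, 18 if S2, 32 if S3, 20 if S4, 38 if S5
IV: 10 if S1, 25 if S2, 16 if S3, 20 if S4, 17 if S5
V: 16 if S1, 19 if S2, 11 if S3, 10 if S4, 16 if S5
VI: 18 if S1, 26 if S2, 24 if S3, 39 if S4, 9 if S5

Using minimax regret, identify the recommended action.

Column bests: S1=40, S2=33, S3=38, S4=39, S5=38.
I regrets: 0, 0, 35, 26, 21 → max 35
II regrets: 13, 1, 0, 1, 3 → max 13
III regrets: 36, 15, 6, 19, 0 → max 36
IV regrets: 30, 8, 22, 19, 21 → max 30
V regrets: 24, 14, 27, 29, 22 → max 29
VI regrets: 22, 7, 14, 0, 29 → max 29
Smallest max regret = 13 → II.

II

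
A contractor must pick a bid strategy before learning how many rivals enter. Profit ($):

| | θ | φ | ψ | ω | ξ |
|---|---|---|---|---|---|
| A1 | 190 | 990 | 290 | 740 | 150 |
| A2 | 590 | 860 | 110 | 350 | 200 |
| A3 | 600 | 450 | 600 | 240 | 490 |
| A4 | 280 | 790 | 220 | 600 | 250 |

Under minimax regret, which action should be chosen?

Column bests: θ=600, φ=990, ψ=600, ω=740, ξ=490.
A1 regrets: 410, 0, 310, 0, 340 → max 410
A2 regrets: 10, 130, 490, 390, 290 → max 490
A3 regrets: 0, 540, 0, 500, 0 → max 540
A4 regrets: 320, 200, 380, 140, 240 → max 380
Smallest max regret = 380 → A4.

A4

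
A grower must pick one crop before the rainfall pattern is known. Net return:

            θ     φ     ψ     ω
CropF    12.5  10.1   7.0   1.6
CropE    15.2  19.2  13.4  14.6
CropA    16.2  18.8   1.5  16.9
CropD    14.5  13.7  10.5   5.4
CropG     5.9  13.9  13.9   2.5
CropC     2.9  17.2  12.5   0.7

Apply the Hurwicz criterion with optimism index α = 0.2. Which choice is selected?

CropF: 0.2·12.5 + 0.8·1.6 = 3.78
CropE: 0.2·19.2 + 0.8·13.4 = 14.56
CropA: 0.2·18.8 + 0.8·1.5 = 4.96
CropD: 0.2·14.5 + 0.8·5.4 = 7.22
CropG: 0.2·13.9 + 0.8·2.5 = 4.78
CropC: 0.2·17.2 + 0.8·0.7 = 4
Highest Hurwicz score = 14.56 → CropE.

CropE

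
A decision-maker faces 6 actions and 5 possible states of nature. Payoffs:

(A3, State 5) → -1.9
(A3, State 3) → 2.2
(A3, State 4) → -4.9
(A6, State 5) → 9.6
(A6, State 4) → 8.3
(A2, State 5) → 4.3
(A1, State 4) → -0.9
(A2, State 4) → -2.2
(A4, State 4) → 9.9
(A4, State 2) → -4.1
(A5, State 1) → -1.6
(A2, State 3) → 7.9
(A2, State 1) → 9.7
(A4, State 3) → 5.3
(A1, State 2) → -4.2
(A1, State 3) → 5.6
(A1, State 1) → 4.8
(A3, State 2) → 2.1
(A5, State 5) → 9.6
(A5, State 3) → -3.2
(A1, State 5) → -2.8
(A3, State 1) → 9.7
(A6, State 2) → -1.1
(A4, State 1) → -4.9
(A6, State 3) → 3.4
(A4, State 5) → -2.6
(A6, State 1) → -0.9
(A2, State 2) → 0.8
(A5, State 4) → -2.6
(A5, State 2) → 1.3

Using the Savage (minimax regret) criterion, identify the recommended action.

A6

Column bests: State 1=9.7, State 2=2.1, State 3=7.9, State 4=9.9, State 5=9.6.
A1 regrets: 4.9, 6.3, 2.3, 10.8, 12.4 → max 12.4
A2 regrets: 0.0, 1.3, 0.0, 12.1, 5.3 → max 12.1
A3 regrets: 0.0, 0.0, 5.7, 14.8, 11.5 → max 14.8
A4 regrets: 14.6, 6.2, 2.6, 0.0, 12.2 → max 14.6
A5 regrets: 11.3, 0.8, 11.1, 12.5, 0.0 → max 12.5
A6 regrets: 10.6, 3.2, 4.5, 1.6, 0.0 → max 10.6
Smallest max regret = 10.6 → A6.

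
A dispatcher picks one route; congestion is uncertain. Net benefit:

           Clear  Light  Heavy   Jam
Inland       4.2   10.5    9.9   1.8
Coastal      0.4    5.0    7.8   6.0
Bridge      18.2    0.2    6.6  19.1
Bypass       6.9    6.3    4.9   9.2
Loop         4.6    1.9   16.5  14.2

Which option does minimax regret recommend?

Bridge

Column bests: Clear=18.2, Light=10.5, Heavy=16.5, Jam=19.1.
Inland regrets: 14.0, 0.0, 6.6, 17.3 → max 17.3
Coastal regrets: 17.8, 5.5, 8.7, 13.1 → max 17.8
Bridge regrets: 0.0, 10.3, 9.9, 0.0 → max 10.3
Bypass regrets: 11.3, 4.2, 11.6, 9.9 → max 11.6
Loop regrets: 13.6, 8.6, 0.0, 4.9 → max 13.6
Smallest max regret = 10.3 → Bridge.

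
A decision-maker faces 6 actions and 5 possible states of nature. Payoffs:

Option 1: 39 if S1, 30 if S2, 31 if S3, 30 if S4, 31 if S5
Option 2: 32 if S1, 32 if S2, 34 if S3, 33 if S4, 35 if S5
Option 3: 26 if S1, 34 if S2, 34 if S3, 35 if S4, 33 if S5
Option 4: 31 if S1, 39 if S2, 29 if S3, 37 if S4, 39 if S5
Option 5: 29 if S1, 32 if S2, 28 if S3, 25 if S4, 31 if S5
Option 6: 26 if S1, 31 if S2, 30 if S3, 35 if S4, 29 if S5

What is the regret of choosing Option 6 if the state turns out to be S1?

13

Best payoff under S1 is 39.
Regret = 39 − 26 = 13.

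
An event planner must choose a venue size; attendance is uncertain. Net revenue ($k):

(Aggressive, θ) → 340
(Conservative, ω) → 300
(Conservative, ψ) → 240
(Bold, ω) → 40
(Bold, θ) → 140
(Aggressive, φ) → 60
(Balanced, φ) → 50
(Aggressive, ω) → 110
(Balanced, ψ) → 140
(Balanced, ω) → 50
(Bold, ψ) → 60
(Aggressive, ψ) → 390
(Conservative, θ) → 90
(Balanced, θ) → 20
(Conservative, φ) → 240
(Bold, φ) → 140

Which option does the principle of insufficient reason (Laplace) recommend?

Row averages: Conservative=217.5, Balanced=65, Aggressive=225, Bold=95
Highest average = 225 → Aggressive.

Aggressive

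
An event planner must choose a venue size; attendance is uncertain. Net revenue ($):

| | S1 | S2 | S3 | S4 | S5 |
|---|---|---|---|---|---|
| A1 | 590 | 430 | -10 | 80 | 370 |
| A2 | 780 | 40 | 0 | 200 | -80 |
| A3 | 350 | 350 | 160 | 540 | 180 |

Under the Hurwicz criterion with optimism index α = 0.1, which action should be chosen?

A3

A1: 0.1·590 + 0.9·(-10) = 50
A2: 0.1·780 + 0.9·(-80) = 6
A3: 0.1·540 + 0.9·160 = 198
Highest Hurwicz score = 198 → A3.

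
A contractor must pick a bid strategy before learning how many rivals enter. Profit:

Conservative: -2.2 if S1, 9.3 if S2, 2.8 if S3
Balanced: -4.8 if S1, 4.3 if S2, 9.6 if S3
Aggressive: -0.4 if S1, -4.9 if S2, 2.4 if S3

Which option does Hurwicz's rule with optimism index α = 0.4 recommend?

Conservative: 0.4·9.3 + 0.6·(-2.2) = 2.4
Balanced: 0.4·9.6 + 0.6·(-4.8) = 0.96
Aggressive: 0.4·2.4 + 0.6·(-4.9) = -1.98
Highest Hurwicz score = 2.4 → Conservative.

Conservative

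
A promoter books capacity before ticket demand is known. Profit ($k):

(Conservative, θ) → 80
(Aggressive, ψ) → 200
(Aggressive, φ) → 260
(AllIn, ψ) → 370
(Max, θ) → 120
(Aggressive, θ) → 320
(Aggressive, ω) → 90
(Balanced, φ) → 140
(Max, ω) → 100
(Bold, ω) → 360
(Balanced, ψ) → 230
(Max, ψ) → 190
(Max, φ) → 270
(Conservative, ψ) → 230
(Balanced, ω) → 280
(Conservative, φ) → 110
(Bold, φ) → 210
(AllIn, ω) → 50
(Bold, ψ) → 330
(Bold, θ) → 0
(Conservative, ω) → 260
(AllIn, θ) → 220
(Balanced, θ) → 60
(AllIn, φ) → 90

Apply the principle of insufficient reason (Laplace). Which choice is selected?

Row averages: Conservative=170, Balanced=177.5, Aggressive=217.5, Bold=225, AllIn=182.5, Max=170
Highest average = 225 → Bold.

Bold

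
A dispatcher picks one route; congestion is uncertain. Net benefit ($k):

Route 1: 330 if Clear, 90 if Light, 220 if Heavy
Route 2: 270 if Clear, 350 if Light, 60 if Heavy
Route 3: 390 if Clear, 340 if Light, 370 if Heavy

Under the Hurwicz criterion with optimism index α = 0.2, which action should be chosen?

Route 1: 0.2·330 + 0.8·90 = 138
Route 2: 0.2·350 + 0.8·60 = 118
Route 3: 0.2·390 + 0.8·340 = 350
Highest Hurwicz score = 350 → Route 3.

Route 3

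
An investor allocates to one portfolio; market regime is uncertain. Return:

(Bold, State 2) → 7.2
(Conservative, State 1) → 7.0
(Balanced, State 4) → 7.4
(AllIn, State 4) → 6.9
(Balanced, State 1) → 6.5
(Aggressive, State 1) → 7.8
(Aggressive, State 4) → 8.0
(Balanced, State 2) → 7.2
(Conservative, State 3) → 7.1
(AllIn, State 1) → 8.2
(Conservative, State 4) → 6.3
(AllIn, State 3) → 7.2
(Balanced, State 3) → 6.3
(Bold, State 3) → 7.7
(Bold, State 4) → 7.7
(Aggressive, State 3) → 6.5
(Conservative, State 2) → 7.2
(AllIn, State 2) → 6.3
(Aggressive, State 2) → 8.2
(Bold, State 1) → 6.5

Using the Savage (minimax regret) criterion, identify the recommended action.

Aggressive

Column bests: State 1=8.2, State 2=8.2, State 3=7.7, State 4=8.0.
Conservative regrets: 1.2, 1.0, 0.6, 1.7 → max 1.7
Balanced regrets: 1.7, 1.0, 1.4, 0.6 → max 1.7
Aggressive regrets: 0.4, 0.0, 1.2, 0.0 → max 1.2
Bold regrets: 1.7, 1.0, 0.0, 0.3 → max 1.7
AllIn regrets: 0.0, 1.9, 0.5, 1.1 → max 1.9
Smallest max regret = 1.2 → Aggressive.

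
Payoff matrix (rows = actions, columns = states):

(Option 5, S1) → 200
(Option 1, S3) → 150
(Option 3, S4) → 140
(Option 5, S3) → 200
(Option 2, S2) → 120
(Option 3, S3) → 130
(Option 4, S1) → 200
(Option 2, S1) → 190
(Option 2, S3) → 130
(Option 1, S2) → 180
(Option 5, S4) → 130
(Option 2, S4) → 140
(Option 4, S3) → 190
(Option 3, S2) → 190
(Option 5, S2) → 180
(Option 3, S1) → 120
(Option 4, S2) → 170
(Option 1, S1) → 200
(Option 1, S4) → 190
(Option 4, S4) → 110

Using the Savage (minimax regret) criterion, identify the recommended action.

Option 1

Column bests: S1=200, S2=190, S3=200, S4=190.
Option 1 regrets: 0, 10, 50, 0 → max 50
Option 2 regrets: 10, 70, 70, 50 → max 70
Option 3 regrets: 80, 0, 70, 50 → max 80
Option 4 regrets: 0, 20, 10, 80 → max 80
Option 5 regrets: 0, 10, 0, 60 → max 60
Smallest max regret = 50 → Option 1.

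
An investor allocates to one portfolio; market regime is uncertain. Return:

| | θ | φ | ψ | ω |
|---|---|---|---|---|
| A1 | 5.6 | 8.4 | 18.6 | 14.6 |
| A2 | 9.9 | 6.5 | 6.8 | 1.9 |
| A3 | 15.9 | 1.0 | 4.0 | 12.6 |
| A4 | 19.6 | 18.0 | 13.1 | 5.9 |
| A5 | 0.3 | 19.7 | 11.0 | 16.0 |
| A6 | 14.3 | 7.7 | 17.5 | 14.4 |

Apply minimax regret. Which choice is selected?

Column bests: θ=19.6, φ=19.7, ψ=18.6, ω=16.0.
A1 regrets: 14.0, 11.3, 0.0, 1.4 → max 14.0
A2 regrets: 9.7, 13.2, 11.8, 14.1 → max 14.1
A3 regrets: 3.7, 18.7, 14.6, 3.4 → max 18.7
A4 regrets: 0.0, 1.7, 5.5, 10.1 → max 10.1
A5 regrets: 19.3, 0.0, 7.6, 0.0 → max 19.3
A6 regrets: 5.3, 12.0, 1.1, 1.6 → max 12.0
Smallest max regret = 10.1 → A4.

A4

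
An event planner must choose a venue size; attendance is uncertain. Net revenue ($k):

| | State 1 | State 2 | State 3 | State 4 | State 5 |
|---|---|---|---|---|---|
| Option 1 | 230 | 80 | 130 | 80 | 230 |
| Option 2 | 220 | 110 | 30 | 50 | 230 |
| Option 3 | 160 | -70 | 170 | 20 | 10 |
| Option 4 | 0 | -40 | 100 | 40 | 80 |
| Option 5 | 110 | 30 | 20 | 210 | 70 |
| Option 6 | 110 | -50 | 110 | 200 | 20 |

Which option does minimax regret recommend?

Option 1

Column bests: State 1=230, State 2=110, State 3=170, State 4=210, State 5=230.
Option 1 regrets: 0, 30, 40, 130, 0 → max 130
Option 2 regrets: 10, 0, 140, 160, 0 → max 160
Option 3 regrets: 70, 180, 0, 190, 220 → max 220
Option 4 regrets: 230, 150, 70, 170, 150 → max 230
Option 5 regrets: 120, 80, 150, 0, 160 → max 160
Option 6 regrets: 120, 160, 60, 10, 210 → max 210
Smallest max regret = 130 → Option 1.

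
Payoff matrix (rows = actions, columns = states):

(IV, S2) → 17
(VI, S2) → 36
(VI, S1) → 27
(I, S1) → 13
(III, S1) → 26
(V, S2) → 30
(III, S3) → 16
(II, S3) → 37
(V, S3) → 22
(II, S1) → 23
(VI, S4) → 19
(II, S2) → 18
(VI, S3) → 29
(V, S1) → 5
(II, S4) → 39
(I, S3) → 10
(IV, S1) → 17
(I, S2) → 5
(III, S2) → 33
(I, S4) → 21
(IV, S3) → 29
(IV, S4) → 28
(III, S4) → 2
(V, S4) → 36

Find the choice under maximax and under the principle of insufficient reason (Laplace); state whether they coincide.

Row maxima: I=21, II=39, III=33, IV=29, V=36, VI=36
Best best-case = 39 → II.
Row averages: I=12.25, II=29.25, III=19.25, IV=22.75, V=23.25, VI=27.75
Highest average = 29.25 → II.

maximax → II; laplace → II (agree)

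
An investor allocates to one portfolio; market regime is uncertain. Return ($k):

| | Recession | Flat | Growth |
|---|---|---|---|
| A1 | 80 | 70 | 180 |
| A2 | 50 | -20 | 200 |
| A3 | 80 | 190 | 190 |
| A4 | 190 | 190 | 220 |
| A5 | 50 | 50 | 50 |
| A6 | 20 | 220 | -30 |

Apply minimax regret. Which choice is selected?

Column bests: Recession=190, Flat=220, Growth=220.
A1 regrets: 110, 150, 40 → max 150
A2 regrets: 140, 240, 20 → max 240
A3 regrets: 110, 30, 30 → max 110
A4 regrets: 0, 30, 0 → max 30
A5 regrets: 140, 170, 170 → max 170
A6 regrets: 170, 0, 250 → max 250
Smallest max regret = 30 → A4.

A4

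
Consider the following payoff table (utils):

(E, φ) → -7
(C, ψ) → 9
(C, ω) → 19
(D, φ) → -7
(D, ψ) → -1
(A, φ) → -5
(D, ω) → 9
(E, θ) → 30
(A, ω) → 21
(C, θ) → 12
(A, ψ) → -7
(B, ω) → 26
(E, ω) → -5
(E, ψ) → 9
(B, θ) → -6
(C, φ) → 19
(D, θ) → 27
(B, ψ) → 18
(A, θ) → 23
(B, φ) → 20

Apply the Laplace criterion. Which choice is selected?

C

Row averages: A=8, B=14.5, C=14.75, D=7, E=6.75
Highest average = 14.75 → C.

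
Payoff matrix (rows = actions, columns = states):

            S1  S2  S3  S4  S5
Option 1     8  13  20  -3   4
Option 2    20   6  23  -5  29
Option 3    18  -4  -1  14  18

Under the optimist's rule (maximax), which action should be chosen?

Option 2

Row maxima: Option 1=20, Option 2=29, Option 3=18
Best best-case = 29 → Option 2.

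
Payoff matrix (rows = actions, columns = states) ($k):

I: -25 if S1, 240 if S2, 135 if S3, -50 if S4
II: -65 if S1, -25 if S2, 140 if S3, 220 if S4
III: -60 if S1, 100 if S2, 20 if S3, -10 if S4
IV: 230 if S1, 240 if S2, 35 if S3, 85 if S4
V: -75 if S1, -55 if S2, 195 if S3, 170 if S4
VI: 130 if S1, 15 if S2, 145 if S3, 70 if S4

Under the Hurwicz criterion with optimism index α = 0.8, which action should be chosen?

IV

I: 0.8·240 + 0.2·(-50) = 182
II: 0.8·220 + 0.2·(-65) = 163
III: 0.8·100 + 0.2·(-60) = 68
IV: 0.8·240 + 0.2·35 = 199
V: 0.8·195 + 0.2·(-75) = 141
VI: 0.8·145 + 0.2·15 = 119
Highest Hurwicz score = 199 → IV.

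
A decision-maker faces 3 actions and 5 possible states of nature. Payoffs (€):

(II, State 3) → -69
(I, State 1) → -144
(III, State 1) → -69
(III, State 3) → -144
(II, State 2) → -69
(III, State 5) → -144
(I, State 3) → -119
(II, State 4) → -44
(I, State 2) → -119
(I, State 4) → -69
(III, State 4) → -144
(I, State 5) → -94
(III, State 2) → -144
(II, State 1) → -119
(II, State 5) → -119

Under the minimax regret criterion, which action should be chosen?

Column bests: State 1=-69, State 2=-69, State 3=-69, State 4=-44, State 5=-94.
I regrets: 75, 50, 50, 25, 0 → max 75
II regrets: 50, 0, 0, 0, 25 → max 50
III regrets: 0, 75, 75, 100, 50 → max 100
Smallest max regret = 50 → II.

II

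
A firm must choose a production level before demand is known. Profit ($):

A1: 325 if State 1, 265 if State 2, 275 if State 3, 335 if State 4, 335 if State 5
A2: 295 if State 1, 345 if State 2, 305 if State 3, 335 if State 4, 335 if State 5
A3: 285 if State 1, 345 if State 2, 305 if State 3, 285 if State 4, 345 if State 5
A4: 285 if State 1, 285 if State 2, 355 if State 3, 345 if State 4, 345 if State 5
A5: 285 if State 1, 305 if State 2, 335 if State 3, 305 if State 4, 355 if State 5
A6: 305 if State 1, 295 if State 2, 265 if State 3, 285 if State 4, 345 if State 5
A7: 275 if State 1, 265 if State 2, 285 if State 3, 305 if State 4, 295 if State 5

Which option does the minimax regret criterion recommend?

Column bests: State 1=325, State 2=345, State 3=355, State 4=345, State 5=355.
A1 regrets: 0, 80, 80, 10, 20 → max 80
A2 regrets: 30, 0, 50, 10, 20 → max 50
A3 regrets: 40, 0, 50, 60, 10 → max 60
A4 regrets: 40, 60, 0, 0, 10 → max 60
A5 regrets: 40, 40, 20, 40, 0 → max 40
A6 regrets: 20, 50, 90, 60, 10 → max 90
A7 regrets: 50, 80, 70, 40, 60 → max 80
Smallest max regret = 40 → A5.

A5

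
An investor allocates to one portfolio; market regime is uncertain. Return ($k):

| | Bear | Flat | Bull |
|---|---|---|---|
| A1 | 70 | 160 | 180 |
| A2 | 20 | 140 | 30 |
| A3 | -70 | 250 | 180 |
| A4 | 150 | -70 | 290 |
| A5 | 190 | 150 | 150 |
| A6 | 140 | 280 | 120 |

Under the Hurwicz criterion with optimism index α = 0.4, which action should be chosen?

A6

A1: 0.4·180 + 0.6·70 = 114
A2: 0.4·140 + 0.6·20 = 68
A3: 0.4·250 + 0.6·(-70) = 58
A4: 0.4·290 + 0.6·(-70) = 74
A5: 0.4·190 + 0.6·150 = 166
A6: 0.4·280 + 0.6·120 = 184
Highest Hurwicz score = 184 → A6.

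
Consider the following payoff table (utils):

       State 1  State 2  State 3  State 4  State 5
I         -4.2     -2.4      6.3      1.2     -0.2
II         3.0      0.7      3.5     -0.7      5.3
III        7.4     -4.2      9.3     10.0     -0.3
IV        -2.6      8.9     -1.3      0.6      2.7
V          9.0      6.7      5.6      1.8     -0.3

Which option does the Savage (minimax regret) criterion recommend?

V

Column bests: State 1=9.0, State 2=8.9, State 3=9.3, State 4=10.0, State 5=5.3.
I regrets: 13.2, 11.3, 3.0, 8.8, 5.5 → max 13.2
II regrets: 6.0, 8.2, 5.8, 10.7, 0.0 → max 10.7
III regrets: 1.6, 13.1, 0.0, 0.0, 5.6 → max 13.1
IV regrets: 11.6, 0.0, 10.6, 9.4, 2.6 → max 11.6
V regrets: 0.0, 2.2, 3.7, 8.2, 5.6 → max 8.2
Smallest max regret = 8.2 → V.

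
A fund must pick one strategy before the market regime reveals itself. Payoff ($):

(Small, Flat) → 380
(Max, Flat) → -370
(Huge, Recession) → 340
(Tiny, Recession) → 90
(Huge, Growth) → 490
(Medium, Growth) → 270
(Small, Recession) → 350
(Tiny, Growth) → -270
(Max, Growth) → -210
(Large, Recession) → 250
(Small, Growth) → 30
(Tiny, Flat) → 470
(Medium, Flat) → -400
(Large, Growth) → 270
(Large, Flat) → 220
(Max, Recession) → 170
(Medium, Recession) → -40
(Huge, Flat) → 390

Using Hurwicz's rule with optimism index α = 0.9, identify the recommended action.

Huge

Tiny: 0.9·470 + 0.1·(-270) = 396
Small: 0.9·380 + 0.1·30 = 345
Medium: 0.9·270 + 0.1·(-400) = 203
Large: 0.9·270 + 0.1·220 = 265
Huge: 0.9·490 + 0.1·340 = 475
Max: 0.9·170 + 0.1·(-370) = 116
Highest Hurwicz score = 475 → Huge.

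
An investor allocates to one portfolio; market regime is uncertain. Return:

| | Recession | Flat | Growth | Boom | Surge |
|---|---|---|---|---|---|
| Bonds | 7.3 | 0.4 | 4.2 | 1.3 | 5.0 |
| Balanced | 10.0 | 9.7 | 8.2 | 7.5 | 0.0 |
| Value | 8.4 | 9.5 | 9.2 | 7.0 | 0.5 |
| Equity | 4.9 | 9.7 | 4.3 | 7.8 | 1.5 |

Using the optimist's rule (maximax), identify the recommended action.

Balanced

Row maxima: Bonds=7.3, Balanced=10.0, Value=9.5, Equity=9.7
Best best-case = 10.0 → Balanced.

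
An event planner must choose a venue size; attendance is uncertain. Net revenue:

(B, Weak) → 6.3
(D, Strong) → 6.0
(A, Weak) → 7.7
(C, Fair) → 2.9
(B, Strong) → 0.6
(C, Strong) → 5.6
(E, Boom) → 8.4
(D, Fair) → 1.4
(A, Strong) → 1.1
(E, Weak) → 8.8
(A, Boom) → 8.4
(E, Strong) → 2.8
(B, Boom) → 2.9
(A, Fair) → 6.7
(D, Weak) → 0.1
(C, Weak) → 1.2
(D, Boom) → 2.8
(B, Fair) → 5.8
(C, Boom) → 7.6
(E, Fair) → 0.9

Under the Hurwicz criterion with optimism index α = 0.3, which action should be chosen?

A: 0.3·8.4 + 0.7·1.1 = 3.29
B: 0.3·6.3 + 0.7·0.6 = 2.31
C: 0.3·7.6 + 0.7·1.2 = 3.12
D: 0.3·6.0 + 0.7·0.1 = 1.87
E: 0.3·8.8 + 0.7·0.9 = 3.27
Highest Hurwicz score = 3.29 → A.

A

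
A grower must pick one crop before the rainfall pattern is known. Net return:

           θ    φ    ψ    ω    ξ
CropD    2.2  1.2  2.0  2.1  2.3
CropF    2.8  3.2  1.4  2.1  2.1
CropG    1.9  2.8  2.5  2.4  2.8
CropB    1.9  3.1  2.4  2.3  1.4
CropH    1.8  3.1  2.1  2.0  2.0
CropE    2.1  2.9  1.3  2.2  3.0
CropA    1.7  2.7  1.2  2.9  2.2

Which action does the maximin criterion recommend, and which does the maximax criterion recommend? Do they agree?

Row minima: CropD=1.2, CropF=1.4, CropG=1.9, CropB=1.4, CropH=1.8, CropE=1.3, CropA=1.2
Best worst-case = 1.9 → CropG.
Row maxima: CropD=2.3, CropF=3.2, CropG=2.8, CropB=3.1, CropH=3.1, CropE=3.0, CropA=2.9
Best best-case = 3.2 → CropF.

maximin → CropG; maximax → CropF (disagree)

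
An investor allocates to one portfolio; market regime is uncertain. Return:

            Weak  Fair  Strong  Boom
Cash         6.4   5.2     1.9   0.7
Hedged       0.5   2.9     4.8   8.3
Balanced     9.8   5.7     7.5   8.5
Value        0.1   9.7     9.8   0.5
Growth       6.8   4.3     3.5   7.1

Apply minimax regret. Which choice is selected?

Balanced

Column bests: Weak=9.8, Fair=9.7, Strong=9.8, Boom=8.5.
Cash regrets: 3.4, 4.5, 7.9, 7.8 → max 7.9
Hedged regrets: 9.3, 6.8, 5.0, 0.2 → max 9.3
Balanced regrets: 0.0, 4.0, 2.3, 0.0 → max 4.0
Value regrets: 9.7, 0.0, 0.0, 8.0 → max 9.7
Growth regrets: 3.0, 5.4, 6.3, 1.4 → max 6.3
Smallest max regret = 4.0 → Balanced.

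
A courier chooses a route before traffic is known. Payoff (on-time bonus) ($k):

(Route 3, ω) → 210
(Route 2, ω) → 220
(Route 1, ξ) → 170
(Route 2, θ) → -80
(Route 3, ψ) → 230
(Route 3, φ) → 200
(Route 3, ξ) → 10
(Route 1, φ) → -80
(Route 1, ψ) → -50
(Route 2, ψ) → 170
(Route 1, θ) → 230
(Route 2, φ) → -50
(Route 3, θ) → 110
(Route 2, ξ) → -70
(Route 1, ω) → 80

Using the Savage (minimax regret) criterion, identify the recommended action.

Route 3

Column bests: θ=230, φ=200, ψ=230, ω=220, ξ=170.
Route 1 regrets: 0, 280, 280, 140, 0 → max 280
Route 2 regrets: 310, 250, 60, 0, 240 → max 310
Route 3 regrets: 120, 0, 0, 10, 160 → max 160
Smallest max regret = 160 → Route 3.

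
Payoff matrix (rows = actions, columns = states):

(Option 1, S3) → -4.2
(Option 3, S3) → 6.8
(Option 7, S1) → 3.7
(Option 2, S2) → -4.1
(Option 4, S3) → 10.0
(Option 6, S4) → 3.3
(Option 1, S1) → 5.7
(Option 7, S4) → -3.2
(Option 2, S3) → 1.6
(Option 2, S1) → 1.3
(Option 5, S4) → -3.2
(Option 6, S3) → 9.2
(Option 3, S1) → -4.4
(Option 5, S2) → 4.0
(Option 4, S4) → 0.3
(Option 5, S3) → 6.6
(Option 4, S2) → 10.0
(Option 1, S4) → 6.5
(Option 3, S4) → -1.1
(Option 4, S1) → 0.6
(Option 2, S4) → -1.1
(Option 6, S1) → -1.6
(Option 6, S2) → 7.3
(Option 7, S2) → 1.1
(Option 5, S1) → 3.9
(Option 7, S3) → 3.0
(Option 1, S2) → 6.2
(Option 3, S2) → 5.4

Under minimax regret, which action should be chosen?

Option 4

Column bests: S1=5.7, S2=10.0, S3=10.0, S4=6.5.
Option 1 regrets: 0.0, 3.8, 14.2, 0.0 → max 14.2
Option 2 regrets: 4.4, 14.1, 8.4, 7.6 → max 14.1
Option 3 regrets: 10.1, 4.6, 3.2, 7.6 → max 10.1
Option 4 regrets: 5.1, 0.0, 0.0, 6.2 → max 6.2
Option 5 regrets: 1.8, 6.0, 3.4, 9.7 → max 9.7
Option 6 regrets: 7.3, 2.7, 0.8, 3.2 → max 7.3
Option 7 regrets: 2.0, 8.9, 7.0, 9.7 → max 9.7
Smallest max regret = 6.2 → Option 4.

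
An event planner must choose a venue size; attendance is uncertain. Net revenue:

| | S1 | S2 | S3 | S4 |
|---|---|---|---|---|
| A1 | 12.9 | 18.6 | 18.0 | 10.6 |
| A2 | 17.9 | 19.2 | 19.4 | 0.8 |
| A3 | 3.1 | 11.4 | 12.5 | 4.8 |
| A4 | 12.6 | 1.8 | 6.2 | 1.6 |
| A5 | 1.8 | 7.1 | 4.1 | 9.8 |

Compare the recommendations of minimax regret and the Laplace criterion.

minimax regret → A1; laplace → A1 (agree)

Column bests: S1=17.9, S2=19.2, S3=19.4, S4=10.6.
A1 regrets: 5.0, 0.6, 1.4, 0.0 → max 5.0
A2 regrets: 0.0, 0.0, 0.0, 9.8 → max 9.8
A3 regrets: 14.8, 7.8, 6.9, 5.8 → max 14.8
A4 regrets: 5.3, 17.4, 13.2, 9.0 → max 17.4
A5 regrets: 16.1, 12.1, 15.3, 0.8 → max 16.1
Smallest max regret = 5.0 → A1.
Row averages: A1=15.025, A2=14.325, A3=7.95, A4=5.55, A5=5.7
Highest average = 15.025 → A1.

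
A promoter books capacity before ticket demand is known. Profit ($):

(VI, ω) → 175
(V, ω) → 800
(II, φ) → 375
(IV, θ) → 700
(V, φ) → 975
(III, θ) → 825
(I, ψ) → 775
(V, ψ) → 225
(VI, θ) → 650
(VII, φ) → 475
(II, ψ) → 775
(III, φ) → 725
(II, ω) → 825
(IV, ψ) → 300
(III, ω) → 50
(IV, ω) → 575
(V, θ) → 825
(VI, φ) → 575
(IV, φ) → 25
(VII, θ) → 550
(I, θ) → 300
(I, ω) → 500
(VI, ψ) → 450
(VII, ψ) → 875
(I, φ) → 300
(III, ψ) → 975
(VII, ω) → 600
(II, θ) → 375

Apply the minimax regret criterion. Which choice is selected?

VII

Column bests: θ=825, φ=975, ψ=975, ω=825.
I regrets: 525, 675, 200, 325 → max 675
II regrets: 450, 600, 200, 0 → max 600
III regrets: 0, 250, 0, 775 → max 775
IV regrets: 125, 950, 675, 250 → max 950
V regrets: 0, 0, 750, 25 → max 750
VI regrets: 175, 400, 525, 650 → max 650
VII regrets: 275, 500, 100, 225 → max 500
Smallest max regret = 500 → VII.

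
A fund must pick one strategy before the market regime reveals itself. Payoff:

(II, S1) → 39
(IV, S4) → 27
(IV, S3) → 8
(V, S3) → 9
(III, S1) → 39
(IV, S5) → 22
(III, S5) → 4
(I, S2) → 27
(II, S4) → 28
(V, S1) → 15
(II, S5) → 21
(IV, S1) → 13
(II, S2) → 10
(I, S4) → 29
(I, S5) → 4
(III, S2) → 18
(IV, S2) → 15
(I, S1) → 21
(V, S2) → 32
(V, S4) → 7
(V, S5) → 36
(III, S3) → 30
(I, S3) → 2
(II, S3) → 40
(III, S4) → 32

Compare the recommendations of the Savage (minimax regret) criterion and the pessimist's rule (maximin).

Column bests: S1=39, S2=32, S3=40, S4=32, S5=36.
I regrets: 18, 5, 38, 3, 32 → max 38
II regrets: 0, 22, 0, 4, 15 → max 22
III regrets: 0, 14, 10, 0, 32 → max 32
IV regrets: 26, 17, 32, 5, 14 → max 32
V regrets: 24, 0, 31, 25, 0 → max 31
Smallest max regret = 22 → II.
Row minima: I=2, II=10, III=4, IV=8, V=7
Best worst-case = 10 → II.

minimax regret → II; maximin → II (agree)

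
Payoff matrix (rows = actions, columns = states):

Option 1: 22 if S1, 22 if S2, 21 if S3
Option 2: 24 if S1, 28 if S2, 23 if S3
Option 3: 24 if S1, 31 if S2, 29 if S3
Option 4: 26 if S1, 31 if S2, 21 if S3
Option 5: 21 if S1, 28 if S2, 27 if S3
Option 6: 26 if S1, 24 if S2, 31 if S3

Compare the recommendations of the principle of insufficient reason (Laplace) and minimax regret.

laplace → Option 3; minimax regret → Option 3 (agree)

Row averages: Option 1=65/3, Option 2=25, Option 3=28, Option 4=26, Option 5=76/3, Option 6=27
Highest average = 28 → Option 3.
Column bests: S1=26, S2=31, S3=31.
Option 1 regrets: 4, 9, 10 → max 10
Option 2 regrets: 2, 3, 8 → max 8
Option 3 regrets: 2, 0, 2 → max 2
Option 4 regrets: 0, 0, 10 → max 10
Option 5 regrets: 5, 3, 4 → max 5
Option 6 regrets: 0, 7, 0 → max 7
Smallest max regret = 2 → Option 3.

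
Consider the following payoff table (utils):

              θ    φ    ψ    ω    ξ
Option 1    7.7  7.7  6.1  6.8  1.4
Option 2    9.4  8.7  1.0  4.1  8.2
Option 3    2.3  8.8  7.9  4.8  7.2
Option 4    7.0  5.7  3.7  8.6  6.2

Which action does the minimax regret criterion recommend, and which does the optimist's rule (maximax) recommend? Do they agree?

Column bests: θ=9.4, φ=8.8, ψ=7.9, ω=8.6, ξ=8.2.
Option 1 regrets: 1.7, 1.1, 1.8, 1.8, 6.8 → max 6.8
Option 2 regrets: 0.0, 0.1, 6.9, 4.5, 0.0 → max 6.9
Option 3 regrets: 7.1, 0.0, 0.0, 3.8, 1.0 → max 7.1
Option 4 regrets: 2.4, 3.1, 4.2, 0.0, 2.0 → max 4.2
Smallest max regret = 4.2 → Option 4.
Row maxima: Option 1=7.7, Option 2=9.4, Option 3=8.8, Option 4=8.6
Best best-case = 9.4 → Option 2.

minimax regret → Option 4; maximax → Option 2 (disagree)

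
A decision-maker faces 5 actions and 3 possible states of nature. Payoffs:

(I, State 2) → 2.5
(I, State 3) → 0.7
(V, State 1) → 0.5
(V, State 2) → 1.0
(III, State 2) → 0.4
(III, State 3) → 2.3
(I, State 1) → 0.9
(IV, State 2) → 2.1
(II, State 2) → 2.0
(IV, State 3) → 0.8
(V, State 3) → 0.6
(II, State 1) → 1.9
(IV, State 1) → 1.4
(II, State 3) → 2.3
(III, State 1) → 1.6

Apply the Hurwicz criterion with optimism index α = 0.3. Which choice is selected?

II

I: 0.3·2.5 + 0.7·0.7 = 1.24
II: 0.3·2.3 + 0.7·1.9 = 2.02
III: 0.3·2.3 + 0.7·0.4 = 0.97
IV: 0.3·2.1 + 0.7·0.8 = 1.19
V: 0.3·1.0 + 0.7·0.5 = 0.65
Highest Hurwicz score = 2.02 → II.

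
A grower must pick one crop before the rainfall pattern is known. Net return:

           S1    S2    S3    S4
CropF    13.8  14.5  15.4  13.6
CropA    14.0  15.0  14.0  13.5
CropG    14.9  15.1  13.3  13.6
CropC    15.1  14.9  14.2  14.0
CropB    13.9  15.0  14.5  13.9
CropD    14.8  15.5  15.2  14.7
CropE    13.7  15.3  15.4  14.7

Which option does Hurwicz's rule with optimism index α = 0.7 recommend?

CropF: 0.7·15.4 + 0.3·13.6 = 14.86
CropA: 0.7·15.0 + 0.3·13.5 = 14.55
CropG: 0.7·15.1 + 0.3·13.3 = 14.56
CropC: 0.7·15.1 + 0.3·14.0 = 14.77
CropB: 0.7·15.0 + 0.3·13.9 = 14.67
CropD: 0.7·15.5 + 0.3·14.7 = 15.26
CropE: 0.7·15.4 + 0.3·13.7 = 14.89
Highest Hurwicz score = 15.26 → CropD.

CropD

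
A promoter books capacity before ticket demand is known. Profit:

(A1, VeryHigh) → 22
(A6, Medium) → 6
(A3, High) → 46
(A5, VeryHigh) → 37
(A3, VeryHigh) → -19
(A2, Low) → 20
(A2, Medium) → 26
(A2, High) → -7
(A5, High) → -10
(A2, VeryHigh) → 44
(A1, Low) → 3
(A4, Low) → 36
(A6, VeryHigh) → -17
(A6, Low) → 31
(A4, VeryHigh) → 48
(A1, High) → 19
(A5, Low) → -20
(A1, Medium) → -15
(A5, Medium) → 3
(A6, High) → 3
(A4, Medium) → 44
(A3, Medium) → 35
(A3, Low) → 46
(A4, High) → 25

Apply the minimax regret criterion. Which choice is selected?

Column bests: Low=46, Medium=44, High=46, VeryHigh=48.
A1 regrets: 43, 59, 27, 26 → max 59
A2 regrets: 26, 18, 53, 4 → max 53
A3 regrets: 0, 9, 0, 67 → max 67
A4 regrets: 10, 0, 21, 0 → max 21
A5 regrets: 66, 41, 56, 11 → max 66
A6 regrets: 15, 38, 43, 65 → max 65
Smallest max regret = 21 → A4.

A4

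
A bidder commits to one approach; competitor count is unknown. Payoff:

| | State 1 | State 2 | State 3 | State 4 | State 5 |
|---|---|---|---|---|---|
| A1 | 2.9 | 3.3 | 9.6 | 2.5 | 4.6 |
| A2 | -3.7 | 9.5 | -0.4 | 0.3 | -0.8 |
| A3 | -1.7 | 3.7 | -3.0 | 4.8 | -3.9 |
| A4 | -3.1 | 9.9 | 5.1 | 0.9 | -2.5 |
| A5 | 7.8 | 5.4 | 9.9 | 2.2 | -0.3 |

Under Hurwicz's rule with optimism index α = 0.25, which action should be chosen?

A1: 0.25·9.6 + 0.75·2.5 = 4.275
A2: 0.25·9.5 + 0.75·(-3.7) = -0.4
A3: 0.25·4.8 + 0.75·(-3.9) = -1.725
A4: 0.25·9.9 + 0.75·(-3.1) = 0.15
A5: 0.25·9.9 + 0.75·(-0.3) = 2.25
Highest Hurwicz score = 4.275 → A1.

A1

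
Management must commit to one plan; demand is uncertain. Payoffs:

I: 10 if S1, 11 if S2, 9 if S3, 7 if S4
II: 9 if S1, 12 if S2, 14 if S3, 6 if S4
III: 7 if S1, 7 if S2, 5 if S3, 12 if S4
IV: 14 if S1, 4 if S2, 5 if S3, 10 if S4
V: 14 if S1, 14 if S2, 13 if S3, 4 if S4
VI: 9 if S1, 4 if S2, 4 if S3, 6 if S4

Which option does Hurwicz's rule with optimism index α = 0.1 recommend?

I

I: 0.1·11 + 0.9·7 = 7.4
II: 0.1·14 + 0.9·6 = 6.8
III: 0.1·12 + 0.9·5 = 5.7
IV: 0.1·14 + 0.9·4 = 5
V: 0.1·14 + 0.9·4 = 5
VI: 0.1·9 + 0.9·4 = 4.5
Highest Hurwicz score = 7.4 → I.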